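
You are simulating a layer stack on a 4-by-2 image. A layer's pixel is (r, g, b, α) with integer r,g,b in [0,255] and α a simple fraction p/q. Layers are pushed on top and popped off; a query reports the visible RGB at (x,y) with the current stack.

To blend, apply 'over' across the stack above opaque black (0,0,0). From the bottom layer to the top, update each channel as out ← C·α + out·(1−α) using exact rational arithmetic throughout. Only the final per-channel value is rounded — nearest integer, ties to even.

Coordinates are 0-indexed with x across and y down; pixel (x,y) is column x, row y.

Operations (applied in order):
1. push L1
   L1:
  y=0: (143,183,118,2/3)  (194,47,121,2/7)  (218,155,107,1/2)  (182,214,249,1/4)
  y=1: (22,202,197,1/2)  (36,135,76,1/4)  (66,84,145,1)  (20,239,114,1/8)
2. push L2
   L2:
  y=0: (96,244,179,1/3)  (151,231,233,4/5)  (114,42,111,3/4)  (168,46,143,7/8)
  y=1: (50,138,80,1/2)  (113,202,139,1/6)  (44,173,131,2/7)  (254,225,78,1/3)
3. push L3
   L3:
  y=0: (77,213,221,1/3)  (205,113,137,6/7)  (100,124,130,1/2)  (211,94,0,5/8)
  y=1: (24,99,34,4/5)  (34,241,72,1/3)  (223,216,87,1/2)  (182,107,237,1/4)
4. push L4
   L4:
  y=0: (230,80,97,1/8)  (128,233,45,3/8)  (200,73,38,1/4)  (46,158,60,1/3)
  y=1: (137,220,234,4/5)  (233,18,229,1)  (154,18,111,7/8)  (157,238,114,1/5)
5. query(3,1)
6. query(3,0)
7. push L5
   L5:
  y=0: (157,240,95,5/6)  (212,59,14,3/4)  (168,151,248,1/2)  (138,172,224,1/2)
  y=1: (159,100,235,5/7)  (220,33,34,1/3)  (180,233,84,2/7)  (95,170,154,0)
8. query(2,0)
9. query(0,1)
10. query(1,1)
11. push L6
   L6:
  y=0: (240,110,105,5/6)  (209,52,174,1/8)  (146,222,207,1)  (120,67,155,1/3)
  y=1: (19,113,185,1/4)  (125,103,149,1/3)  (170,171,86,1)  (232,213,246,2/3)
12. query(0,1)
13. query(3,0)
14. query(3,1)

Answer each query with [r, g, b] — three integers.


(3,1) stack=L1,L2,L3,L4; from [0,0,0]:
+L1 (α=1/8) → [5/2, 239/8, 57/4]
+L2 (α=1/3) → [259/3, 1139/12, 71/2]
+L3 (α=1/4) → [441/4, 1567/16, 687/8]
+L4 (α=1/5) → [598/5, 2519/20, 183/2]
→ [120, 126, 92]

(3,0) stack=L1,L2,L3,L4; from [0,0,0]:
after L1 α=1/4: [91/2, 107/2, 249/4]
after L2 α=7/8: [2443/16, 751/16, 4253/32]
after L3 α=5/8: [24209/128, 9773/128, 12759/256]
after L4 α=1/3: [9051/64, 19885/192, 6813/128]
rounded: [141, 104, 53]

(2,0) stack=L1,L2,L3,L4,L5; from [0,0,0]:
L1 α=1/2: [109, 155/2, 107/2]
L2 α=3/4: [451/4, 407/8, 773/8]
L3 α=1/2: [851/8, 1399/16, 1813/16]
L4 α=1/4: [4153/32, 5365/64, 6047/64]
L5 α=1/2: [9529/64, 15029/128, 21919/128]
rounded: [149, 117, 171]

query (0,1) [L1,L2,L3,L4,L5] — begin 0,0,0
after L1 α=1/2: [11, 101, 197/2]
after L2 α=1/2: [61/2, 239/2, 357/4]
after L3 α=4/5: [253/10, 1031/10, 901/20]
after L4 α=4/5: [5733/50, 9831/50, 19621/100]
after L5 α=5/7: [25608/175, 22331/175, 78371/350]
→ [146, 128, 224]

at x=1,y=1 over L1,L2,L3,L4,L5:
L1 α=1/4: [9, 135/4, 19]
L2 α=1/6: [79/3, 1483/24, 39]
L3 α=1/3: [260/9, 4375/36, 50]
L4 α=1: [233, 18, 229]
L5 α=1/3: [686/3, 23, 164]
= [229, 23, 164]

(0,1) stack=L1,L2,L3,L4,L5,L6; from [0,0,0]:
+L1 (α=1/2) → [11, 101, 197/2]
+L2 (α=1/2) → [61/2, 239/2, 357/4]
+L3 (α=4/5) → [253/10, 1031/10, 901/20]
+L4 (α=4/5) → [5733/50, 9831/50, 19621/100]
+L5 (α=5/7) → [25608/175, 22331/175, 78371/350]
+L6 (α=1/4) → [80149/700, 21692/175, 299863/1400]
= [114, 124, 214]

(3,0) stack=L1,L2,L3,L4,L5,L6; from [0,0,0]:
after L1 α=1/4: [91/2, 107/2, 249/4]
after L2 α=7/8: [2443/16, 751/16, 4253/32]
after L3 α=5/8: [24209/128, 9773/128, 12759/256]
after L4 α=1/3: [9051/64, 19885/192, 6813/128]
after L5 α=1/2: [17883/128, 52909/384, 35485/256]
after L6 α=1/3: [8521/64, 65773/576, 55325/384]
= [133, 114, 144]

at x=3,y=1 over L1,L2,L3,L4,L5,L6:
+L1 (α=1/8) → [5/2, 239/8, 57/4]
+L2 (α=1/3) → [259/3, 1139/12, 71/2]
+L3 (α=1/4) → [441/4, 1567/16, 687/8]
+L4 (α=1/5) → [598/5, 2519/20, 183/2]
+L5 (α=0) → [598/5, 2519/20, 183/2]
+L6 (α=2/3) → [2918/15, 11039/60, 389/2]
= [195, 184, 194]


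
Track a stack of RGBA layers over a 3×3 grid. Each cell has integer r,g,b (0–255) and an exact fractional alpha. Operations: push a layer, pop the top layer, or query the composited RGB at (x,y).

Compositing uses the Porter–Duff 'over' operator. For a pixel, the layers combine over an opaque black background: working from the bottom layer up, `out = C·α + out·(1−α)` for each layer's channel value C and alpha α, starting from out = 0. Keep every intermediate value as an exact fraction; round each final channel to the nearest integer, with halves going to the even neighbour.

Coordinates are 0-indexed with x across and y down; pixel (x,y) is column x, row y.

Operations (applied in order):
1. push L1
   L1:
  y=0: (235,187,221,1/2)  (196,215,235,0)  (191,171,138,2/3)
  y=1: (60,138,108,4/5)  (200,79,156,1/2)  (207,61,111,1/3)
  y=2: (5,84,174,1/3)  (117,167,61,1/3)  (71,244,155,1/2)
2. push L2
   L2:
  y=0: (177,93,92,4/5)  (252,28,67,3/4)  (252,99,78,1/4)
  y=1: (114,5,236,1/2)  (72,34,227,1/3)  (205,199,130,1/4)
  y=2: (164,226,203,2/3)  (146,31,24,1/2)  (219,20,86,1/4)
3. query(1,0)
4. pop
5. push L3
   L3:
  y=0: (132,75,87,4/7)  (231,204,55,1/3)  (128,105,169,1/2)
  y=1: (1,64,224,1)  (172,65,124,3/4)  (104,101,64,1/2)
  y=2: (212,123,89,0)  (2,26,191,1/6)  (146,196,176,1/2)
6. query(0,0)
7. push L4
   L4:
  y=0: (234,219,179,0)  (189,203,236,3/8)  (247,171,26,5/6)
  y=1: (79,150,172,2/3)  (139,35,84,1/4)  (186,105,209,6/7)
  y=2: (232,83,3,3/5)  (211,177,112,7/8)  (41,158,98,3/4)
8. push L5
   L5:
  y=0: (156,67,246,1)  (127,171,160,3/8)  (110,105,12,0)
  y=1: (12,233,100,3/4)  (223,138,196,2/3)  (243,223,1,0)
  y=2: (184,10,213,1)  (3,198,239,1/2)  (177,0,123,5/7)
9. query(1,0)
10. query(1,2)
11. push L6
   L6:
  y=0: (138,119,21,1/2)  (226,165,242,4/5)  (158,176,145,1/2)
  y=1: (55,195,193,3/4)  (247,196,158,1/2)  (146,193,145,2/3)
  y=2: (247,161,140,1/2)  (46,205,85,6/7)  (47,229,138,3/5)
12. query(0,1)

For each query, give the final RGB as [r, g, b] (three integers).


(1,0) stack=L1,L2; from [0,0,0]:
after L1 α=0: [0, 0, 0]
after L2 α=3/4: [189, 21, 201/4]
→ [189, 21, 50]

query (0,0) [L1,L3] — begin 0,0,0
+L1 (α=1/2) → [235/2, 187/2, 221/2]
+L3 (α=4/7) → [1761/14, 1161/14, 1359/14]
→ [126, 83, 97]

(1,0) stack=L1,L3,L4,L5; from [0,0,0]:
+L1 (α=0) → [0, 0, 0]
+L3 (α=1/3) → [77, 68, 55/3]
+L4 (α=3/8) → [119, 949/8, 2399/24]
+L5 (α=3/8) → [122, 8849/64, 23515/192]
= [122, 138, 122]

(1,2) stack=L1,L3,L4,L5; from [0,0,0]:
after L1 α=1/3: [39, 167/3, 61/3]
after L3 α=1/6: [197/6, 913/18, 439/9]
after L4 α=7/8: [9059/48, 23215/144, 7495/72]
after L5 α=1/2: [9203/96, 51727/288, 24703/144]
→ [96, 180, 172]

query (0,1) [L1,L3,L4,L5,L6] — begin 0,0,0
L1 α=4/5: [48, 552/5, 432/5]
L3 α=1: [1, 64, 224]
L4 α=2/3: [53, 364/3, 568/3]
L5 α=3/4: [89/4, 2461/12, 367/3]
L6 α=3/4: [749/16, 9481/48, 526/3]
= [47, 198, 175]


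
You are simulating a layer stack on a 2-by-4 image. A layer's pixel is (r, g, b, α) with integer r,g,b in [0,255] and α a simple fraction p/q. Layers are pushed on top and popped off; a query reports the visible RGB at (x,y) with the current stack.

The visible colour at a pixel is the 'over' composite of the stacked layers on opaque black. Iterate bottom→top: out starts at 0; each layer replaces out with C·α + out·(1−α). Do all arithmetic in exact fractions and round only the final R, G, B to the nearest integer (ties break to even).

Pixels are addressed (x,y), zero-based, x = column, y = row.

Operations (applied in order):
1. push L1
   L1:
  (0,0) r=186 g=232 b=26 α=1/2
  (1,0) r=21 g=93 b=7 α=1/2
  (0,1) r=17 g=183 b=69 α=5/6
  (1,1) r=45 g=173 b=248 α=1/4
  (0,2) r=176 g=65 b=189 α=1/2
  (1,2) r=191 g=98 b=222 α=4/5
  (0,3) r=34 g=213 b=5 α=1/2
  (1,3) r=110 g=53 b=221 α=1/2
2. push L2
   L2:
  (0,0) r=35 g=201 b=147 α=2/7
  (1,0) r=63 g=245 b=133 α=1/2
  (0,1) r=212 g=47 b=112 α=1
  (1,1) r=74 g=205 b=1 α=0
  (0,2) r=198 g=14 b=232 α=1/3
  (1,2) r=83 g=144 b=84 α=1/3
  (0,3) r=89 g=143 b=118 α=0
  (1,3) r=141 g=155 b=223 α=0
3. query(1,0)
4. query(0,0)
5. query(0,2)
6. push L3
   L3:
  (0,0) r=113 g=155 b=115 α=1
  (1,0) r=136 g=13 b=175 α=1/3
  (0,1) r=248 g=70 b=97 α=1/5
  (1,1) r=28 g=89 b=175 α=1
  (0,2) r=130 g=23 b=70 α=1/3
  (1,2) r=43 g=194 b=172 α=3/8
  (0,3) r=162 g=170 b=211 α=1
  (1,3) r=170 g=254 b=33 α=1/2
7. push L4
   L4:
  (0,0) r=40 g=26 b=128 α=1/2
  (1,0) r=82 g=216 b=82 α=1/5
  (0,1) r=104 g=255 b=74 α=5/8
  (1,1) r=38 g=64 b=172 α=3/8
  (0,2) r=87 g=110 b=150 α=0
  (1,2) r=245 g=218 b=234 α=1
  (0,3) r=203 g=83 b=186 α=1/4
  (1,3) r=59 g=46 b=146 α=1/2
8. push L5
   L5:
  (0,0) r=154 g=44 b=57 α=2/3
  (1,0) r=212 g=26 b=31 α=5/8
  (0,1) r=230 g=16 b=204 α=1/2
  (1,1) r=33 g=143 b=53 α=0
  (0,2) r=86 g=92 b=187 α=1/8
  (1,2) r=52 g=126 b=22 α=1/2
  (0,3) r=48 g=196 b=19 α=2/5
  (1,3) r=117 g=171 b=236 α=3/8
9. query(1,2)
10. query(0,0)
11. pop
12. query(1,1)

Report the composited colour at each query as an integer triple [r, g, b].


query (1,0) [L1,L2] — begin 0,0,0
after L1 α=1/2: [21/2, 93/2, 7/2]
after L2 α=1/2: [147/4, 583/4, 273/4]
= [37, 146, 68]

query (0,0) [L1,L2] — begin 0,0,0
after L1 α=1/2: [93, 116, 13]
after L2 α=2/7: [535/7, 982/7, 359/7]
= [76, 140, 51]

at x=0,y=2 over L1,L2:
after L1 α=1/2: [88, 65/2, 189/2]
after L2 α=1/3: [374/3, 79/3, 421/3]
→ [125, 26, 140]

query (1,2) [L1,L2,L3,L4,L5] — begin 0,0,0
+L1 (α=4/5) → [764/5, 392/5, 888/5]
+L2 (α=1/3) → [1943/15, 1504/15, 732/5]
+L3 (α=3/8) → [1165/12, 1625/12, 156]
+L4 (α=1) → [245, 218, 234]
+L5 (α=1/2) → [297/2, 172, 128]
→ [148, 172, 128]

at x=0,y=0 over L1,L2,L3,L4,L5:
after L1 α=1/2: [93, 116, 13]
after L2 α=2/7: [535/7, 982/7, 359/7]
after L3 α=1: [113, 155, 115]
after L4 α=1/2: [153/2, 181/2, 243/2]
after L5 α=2/3: [769/6, 119/2, 157/2]
rounded: [128, 60, 78]

(1,1) stack=L1,L2,L3,L4; from [0,0,0]:
+L1 (α=1/4) → [45/4, 173/4, 62]
+L2 (α=0) → [45/4, 173/4, 62]
+L3 (α=1) → [28, 89, 175]
+L4 (α=3/8) → [127/4, 637/8, 1391/8]
→ [32, 80, 174]


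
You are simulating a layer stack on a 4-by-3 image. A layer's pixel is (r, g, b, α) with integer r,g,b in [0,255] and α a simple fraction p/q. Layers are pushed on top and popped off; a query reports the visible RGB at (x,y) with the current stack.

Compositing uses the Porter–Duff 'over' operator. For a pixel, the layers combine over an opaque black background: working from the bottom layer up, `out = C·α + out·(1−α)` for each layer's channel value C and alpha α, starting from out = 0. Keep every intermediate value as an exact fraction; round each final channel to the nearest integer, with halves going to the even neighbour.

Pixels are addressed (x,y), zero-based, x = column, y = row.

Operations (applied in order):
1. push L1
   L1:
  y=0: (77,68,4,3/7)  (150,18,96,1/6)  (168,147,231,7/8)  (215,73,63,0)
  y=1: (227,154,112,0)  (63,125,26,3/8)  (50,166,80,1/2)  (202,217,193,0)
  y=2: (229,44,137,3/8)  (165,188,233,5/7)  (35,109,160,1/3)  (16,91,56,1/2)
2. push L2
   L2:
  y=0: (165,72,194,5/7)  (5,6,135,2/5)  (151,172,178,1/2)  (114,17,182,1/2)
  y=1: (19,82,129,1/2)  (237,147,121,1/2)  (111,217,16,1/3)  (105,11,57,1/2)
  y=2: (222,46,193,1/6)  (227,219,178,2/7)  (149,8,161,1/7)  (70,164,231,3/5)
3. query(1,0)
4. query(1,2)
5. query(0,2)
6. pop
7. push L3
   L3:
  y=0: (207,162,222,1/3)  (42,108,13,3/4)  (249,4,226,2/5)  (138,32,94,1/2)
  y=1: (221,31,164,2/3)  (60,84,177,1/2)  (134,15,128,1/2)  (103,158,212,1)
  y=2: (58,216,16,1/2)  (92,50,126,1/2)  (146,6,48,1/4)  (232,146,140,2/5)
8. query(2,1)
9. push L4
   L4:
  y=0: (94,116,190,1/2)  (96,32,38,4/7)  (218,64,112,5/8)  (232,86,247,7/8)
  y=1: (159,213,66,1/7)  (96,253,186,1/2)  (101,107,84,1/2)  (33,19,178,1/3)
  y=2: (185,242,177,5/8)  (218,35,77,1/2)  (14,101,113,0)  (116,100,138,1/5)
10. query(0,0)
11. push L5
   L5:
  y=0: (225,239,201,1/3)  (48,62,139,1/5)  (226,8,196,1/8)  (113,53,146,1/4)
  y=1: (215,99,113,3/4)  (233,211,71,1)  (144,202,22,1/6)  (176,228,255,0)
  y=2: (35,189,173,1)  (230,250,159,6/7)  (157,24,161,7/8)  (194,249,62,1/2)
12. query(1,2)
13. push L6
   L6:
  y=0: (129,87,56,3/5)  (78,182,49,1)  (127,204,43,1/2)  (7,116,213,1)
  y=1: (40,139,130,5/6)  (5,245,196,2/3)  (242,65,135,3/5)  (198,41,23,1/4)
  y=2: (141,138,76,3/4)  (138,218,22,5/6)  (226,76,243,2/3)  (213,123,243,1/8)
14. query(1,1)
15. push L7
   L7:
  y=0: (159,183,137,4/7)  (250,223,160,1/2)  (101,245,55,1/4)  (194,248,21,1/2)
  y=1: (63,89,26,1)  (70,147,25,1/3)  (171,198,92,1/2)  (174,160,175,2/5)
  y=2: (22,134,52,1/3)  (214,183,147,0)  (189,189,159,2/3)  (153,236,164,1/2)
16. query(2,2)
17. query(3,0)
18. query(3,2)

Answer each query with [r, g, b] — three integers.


(1,0) stack=L1,L2; from [0,0,0]:
+L1 (α=1/6) → [25, 3, 16]
+L2 (α=2/5) → [17, 21/5, 318/5]
rounded: [17, 4, 64]

query (1,2) [L1,L2] — begin 0,0,0
+L1 (α=5/7) → [825/7, 940/7, 1165/7]
+L2 (α=2/7) → [7303/49, 7766/49, 8317/49]
→ [149, 158, 170]

(0,2) stack=L1,L2; from [0,0,0]:
L1 α=3/8: [687/8, 33/2, 411/8]
L2 α=1/6: [1737/16, 257/12, 3599/48]
→ [109, 21, 75]

(2,1) stack=L1,L3; from [0,0,0]:
after L1 α=1/2: [25, 83, 40]
after L3 α=1/2: [159/2, 49, 84]
= [80, 49, 84]

at x=0,y=0 over L1,L3,L4:
+L1 (α=3/7) → [33, 204/7, 12/7]
+L3 (α=1/3) → [91, 514/7, 526/7]
+L4 (α=1/2) → [185/2, 663/7, 928/7]
= [92, 95, 133]

query (1,2) [L1,L3,L4,L5] — begin 0,0,0
after L1 α=5/7: [825/7, 940/7, 1165/7]
after L3 α=1/2: [1469/14, 645/7, 2047/14]
after L4 α=1/2: [4521/28, 445/7, 3125/28]
after L5 α=6/7: [43161/196, 10945/49, 29837/196]
= [220, 223, 152]

at x=1,y=1 over L1,L3,L4,L5,L6:
+L1 (α=3/8) → [189/8, 375/8, 39/4]
+L3 (α=1/2) → [669/16, 1047/16, 747/8]
+L4 (α=1/2) → [2205/32, 5095/32, 2235/16]
+L5 (α=1) → [233, 211, 71]
+L6 (α=2/3) → [81, 701/3, 463/3]
→ [81, 234, 154]

query (2,2) [L1,L3,L4,L5,L6,L7] — begin 0,0,0
+L1 (α=1/3) → [35/3, 109/3, 160/3]
+L3 (α=1/4) → [181/4, 115/4, 52]
+L4 (α=0) → [181/4, 115/4, 52]
+L5 (α=7/8) → [4577/32, 787/32, 1179/8]
+L6 (α=2/3) → [6347/32, 5651/96, 1689/8]
+L7 (α=2/3) → [18443/96, 41939/288, 1411/8]
rounded: [192, 146, 176]

query (3,0) [L1,L3,L4,L5,L6,L7] — begin 0,0,0
after L1 α=0: [0, 0, 0]
after L3 α=1/2: [69, 16, 47]
after L4 α=7/8: [1693/8, 309/4, 222]
after L5 α=1/4: [5983/32, 1139/16, 203]
after L6 α=1: [7, 116, 213]
after L7 α=1/2: [201/2, 182, 117]
rounded: [100, 182, 117]

(3,2) stack=L1,L3,L4,L5,L6,L7; from [0,0,0]:
L1 α=1/2: [8, 91/2, 28]
L3 α=2/5: [488/5, 857/10, 364/5]
L4 α=1/5: [2532/25, 2214/25, 2146/25]
L5 α=1/2: [3691/25, 8439/50, 1848/25]
L6 α=1/8: [15581/100, 65223/400, 19011/200]
L7 α=1/2: [30881/200, 159623/800, 51811/400]
rounded: [154, 200, 130]


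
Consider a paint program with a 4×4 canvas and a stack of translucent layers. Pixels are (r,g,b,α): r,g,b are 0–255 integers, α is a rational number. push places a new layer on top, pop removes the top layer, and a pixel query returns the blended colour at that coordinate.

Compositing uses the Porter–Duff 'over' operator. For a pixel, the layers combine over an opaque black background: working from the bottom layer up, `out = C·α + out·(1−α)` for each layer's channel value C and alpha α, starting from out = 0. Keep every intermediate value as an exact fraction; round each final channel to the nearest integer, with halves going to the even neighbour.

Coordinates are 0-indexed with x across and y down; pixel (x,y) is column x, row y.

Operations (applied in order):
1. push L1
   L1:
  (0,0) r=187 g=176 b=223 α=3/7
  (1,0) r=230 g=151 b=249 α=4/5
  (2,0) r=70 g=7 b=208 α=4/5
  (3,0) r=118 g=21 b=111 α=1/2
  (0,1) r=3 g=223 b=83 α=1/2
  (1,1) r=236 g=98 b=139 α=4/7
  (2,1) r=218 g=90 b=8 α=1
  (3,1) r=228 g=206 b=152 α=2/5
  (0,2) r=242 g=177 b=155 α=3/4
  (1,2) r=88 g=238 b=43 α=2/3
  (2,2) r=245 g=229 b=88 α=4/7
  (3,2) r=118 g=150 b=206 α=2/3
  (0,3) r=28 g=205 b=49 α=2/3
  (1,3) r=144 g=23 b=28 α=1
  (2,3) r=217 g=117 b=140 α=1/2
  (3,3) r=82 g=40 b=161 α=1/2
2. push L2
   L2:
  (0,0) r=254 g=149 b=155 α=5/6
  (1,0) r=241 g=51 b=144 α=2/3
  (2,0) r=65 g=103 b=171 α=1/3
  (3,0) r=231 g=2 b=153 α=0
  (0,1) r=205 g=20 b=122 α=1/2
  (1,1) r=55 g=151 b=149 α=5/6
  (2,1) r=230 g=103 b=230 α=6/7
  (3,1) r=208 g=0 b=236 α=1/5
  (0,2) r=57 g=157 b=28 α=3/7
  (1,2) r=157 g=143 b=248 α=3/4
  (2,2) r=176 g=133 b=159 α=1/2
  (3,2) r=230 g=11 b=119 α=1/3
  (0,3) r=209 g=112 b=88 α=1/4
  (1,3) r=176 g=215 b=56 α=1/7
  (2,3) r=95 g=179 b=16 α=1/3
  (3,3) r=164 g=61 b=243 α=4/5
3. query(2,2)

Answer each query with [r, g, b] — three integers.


(2,2) stack=L1,L2; from [0,0,0]:
+L1 (α=4/7) → [140, 916/7, 352/7]
+L2 (α=1/2) → [158, 1847/14, 1465/14]
→ [158, 132, 105]


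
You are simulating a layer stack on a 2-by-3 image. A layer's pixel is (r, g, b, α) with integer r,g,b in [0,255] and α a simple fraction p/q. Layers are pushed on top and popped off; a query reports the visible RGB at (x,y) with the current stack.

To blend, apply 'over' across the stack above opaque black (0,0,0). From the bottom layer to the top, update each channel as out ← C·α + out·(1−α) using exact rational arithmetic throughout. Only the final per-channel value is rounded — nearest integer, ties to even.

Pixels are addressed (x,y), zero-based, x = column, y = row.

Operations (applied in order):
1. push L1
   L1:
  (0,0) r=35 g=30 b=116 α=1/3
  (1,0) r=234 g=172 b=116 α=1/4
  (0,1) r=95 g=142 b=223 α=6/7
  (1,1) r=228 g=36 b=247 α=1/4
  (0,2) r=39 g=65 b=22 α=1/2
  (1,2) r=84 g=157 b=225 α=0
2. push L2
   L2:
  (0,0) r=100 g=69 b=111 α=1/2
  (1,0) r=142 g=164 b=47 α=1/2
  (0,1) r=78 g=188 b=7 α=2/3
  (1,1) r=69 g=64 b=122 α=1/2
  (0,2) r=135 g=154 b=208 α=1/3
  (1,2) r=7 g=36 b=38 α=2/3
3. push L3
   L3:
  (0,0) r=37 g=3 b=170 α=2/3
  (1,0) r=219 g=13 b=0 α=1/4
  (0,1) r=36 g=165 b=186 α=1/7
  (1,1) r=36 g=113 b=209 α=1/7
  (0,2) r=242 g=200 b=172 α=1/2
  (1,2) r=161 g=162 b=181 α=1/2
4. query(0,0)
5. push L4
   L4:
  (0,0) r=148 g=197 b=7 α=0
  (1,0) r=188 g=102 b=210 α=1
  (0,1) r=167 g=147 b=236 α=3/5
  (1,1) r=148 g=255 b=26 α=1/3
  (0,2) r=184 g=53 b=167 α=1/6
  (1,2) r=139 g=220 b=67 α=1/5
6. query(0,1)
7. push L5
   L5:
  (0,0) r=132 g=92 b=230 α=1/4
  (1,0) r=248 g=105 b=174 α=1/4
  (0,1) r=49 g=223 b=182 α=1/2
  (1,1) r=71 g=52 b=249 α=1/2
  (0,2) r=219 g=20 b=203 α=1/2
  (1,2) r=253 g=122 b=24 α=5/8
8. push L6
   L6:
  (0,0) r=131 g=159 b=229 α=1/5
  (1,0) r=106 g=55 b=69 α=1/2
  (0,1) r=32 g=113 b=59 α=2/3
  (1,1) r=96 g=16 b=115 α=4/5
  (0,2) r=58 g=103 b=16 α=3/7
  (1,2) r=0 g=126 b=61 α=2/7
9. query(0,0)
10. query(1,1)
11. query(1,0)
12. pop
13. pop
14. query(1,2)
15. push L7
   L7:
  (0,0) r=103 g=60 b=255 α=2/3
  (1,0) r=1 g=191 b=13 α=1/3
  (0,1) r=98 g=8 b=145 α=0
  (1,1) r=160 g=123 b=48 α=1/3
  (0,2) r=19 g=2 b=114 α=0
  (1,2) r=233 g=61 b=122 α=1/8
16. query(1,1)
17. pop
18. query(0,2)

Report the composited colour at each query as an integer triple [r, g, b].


query (0,0) [L1,L2,L3] — begin 0,0,0
after L1 α=1/3: [35/3, 10, 116/3]
after L2 α=1/2: [335/6, 79/2, 449/6]
after L3 α=2/3: [779/18, 91/6, 2489/18]
→ [43, 15, 138]

(0,1) stack=L1,L2,L3,L4; from [0,0,0]:
after L1 α=6/7: [570/7, 852/7, 1338/7]
after L2 α=2/3: [554/7, 3484/21, 1436/21]
after L3 α=1/7: [3576/49, 8123/49, 4174/49]
after L4 α=3/5: [31701/245, 7571/49, 8608/49]
→ [129, 155, 176]

at x=0,y=0 over L1,L2,L3,L4,L5,L6:
L1 α=1/3: [35/3, 10, 116/3]
L2 α=1/2: [335/6, 79/2, 449/6]
L3 α=2/3: [779/18, 91/6, 2489/18]
L4 α=0: [779/18, 91/6, 2489/18]
L5 α=1/4: [1571/24, 275/8, 3869/24]
L6 α=1/5: [2357/30, 593/10, 5243/30]
= [79, 59, 175]

at x=1,y=1 over L1,L2,L3,L4,L5,L6:
+L1 (α=1/4) → [57, 9, 247/4]
+L2 (α=1/2) → [63, 73/2, 735/8]
+L3 (α=1/7) → [414/7, 332/7, 3041/28]
+L4 (α=1/3) → [1864/21, 2449/21, 1135/14]
+L5 (α=1/2) → [3355/42, 3541/42, 4621/28]
+L6 (α=4/5) → [19483/210, 6229/210, 17501/140]
→ [93, 30, 125]

at x=1,y=0 over L1,L2,L3,L4,L5,L6:
+L1 (α=1/4) → [117/2, 43, 29]
+L2 (α=1/2) → [401/4, 207/2, 38]
+L3 (α=1/4) → [2079/16, 647/8, 57/2]
+L4 (α=1) → [188, 102, 210]
+L5 (α=1/4) → [203, 411/4, 201]
+L6 (α=1/2) → [309/2, 631/8, 135]
rounded: [154, 79, 135]

query (1,2) [L1,L2,L3,L4] — begin 0,0,0
after L1 α=0: [0, 0, 0]
after L2 α=2/3: [14/3, 24, 76/3]
after L3 α=1/2: [497/6, 93, 619/6]
after L4 α=1/5: [1411/15, 592/5, 1439/15]
= [94, 118, 96]

query (1,1) [L1,L2,L3,L4,L7] — begin 0,0,0
after L1 α=1/4: [57, 9, 247/4]
after L2 α=1/2: [63, 73/2, 735/8]
after L3 α=1/7: [414/7, 332/7, 3041/28]
after L4 α=1/3: [1864/21, 2449/21, 1135/14]
after L7 α=1/3: [7088/63, 7481/63, 1471/21]
→ [113, 119, 70]

(0,2) stack=L1,L2,L3,L4; from [0,0,0]:
+L1 (α=1/2) → [39/2, 65/2, 11]
+L2 (α=1/3) → [58, 73, 230/3]
+L3 (α=1/2) → [150, 273/2, 373/3]
+L4 (α=1/6) → [467/3, 1471/12, 1183/9]
→ [156, 123, 131]


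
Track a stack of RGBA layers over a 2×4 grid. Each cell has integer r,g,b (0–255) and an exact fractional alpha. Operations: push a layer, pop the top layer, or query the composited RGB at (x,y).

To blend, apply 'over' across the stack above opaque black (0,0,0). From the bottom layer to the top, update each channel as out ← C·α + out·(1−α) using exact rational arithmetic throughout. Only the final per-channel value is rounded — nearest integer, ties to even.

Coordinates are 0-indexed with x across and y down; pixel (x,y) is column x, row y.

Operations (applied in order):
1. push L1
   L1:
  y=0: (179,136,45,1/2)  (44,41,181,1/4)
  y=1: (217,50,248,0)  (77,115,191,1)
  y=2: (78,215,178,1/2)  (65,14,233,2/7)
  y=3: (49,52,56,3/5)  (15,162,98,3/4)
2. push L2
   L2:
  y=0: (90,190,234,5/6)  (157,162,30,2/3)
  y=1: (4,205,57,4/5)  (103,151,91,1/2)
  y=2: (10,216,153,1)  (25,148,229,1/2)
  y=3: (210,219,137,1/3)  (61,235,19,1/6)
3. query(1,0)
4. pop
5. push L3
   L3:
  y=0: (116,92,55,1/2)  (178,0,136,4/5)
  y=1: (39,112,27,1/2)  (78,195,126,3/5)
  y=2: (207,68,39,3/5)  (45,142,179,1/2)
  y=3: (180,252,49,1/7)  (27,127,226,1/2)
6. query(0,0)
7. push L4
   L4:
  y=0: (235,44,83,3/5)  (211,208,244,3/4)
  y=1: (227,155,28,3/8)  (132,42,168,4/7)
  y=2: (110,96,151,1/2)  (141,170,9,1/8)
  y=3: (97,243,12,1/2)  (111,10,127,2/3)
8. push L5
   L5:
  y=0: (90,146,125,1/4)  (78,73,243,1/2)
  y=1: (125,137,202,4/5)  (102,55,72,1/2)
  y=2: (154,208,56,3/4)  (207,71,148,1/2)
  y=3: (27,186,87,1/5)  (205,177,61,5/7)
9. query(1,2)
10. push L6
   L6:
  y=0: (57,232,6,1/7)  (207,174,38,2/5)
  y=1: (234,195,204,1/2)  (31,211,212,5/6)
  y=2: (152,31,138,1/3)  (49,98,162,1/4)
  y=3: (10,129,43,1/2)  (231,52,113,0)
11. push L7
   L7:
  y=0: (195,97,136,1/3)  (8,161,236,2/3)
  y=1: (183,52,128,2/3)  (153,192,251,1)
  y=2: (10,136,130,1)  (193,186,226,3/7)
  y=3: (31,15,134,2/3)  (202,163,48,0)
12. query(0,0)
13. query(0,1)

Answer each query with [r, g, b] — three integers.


at x=1,y=0 over L1,L2:
+L1 (α=1/4) → [11, 41/4, 181/4]
+L2 (α=2/3) → [325/3, 1337/12, 421/12]
→ [108, 111, 35]

(0,0) stack=L1,L3; from [0,0,0]:
+L1 (α=1/2) → [179/2, 68, 45/2]
+L3 (α=1/2) → [411/4, 80, 155/4]
→ [103, 80, 39]

(1,2) stack=L1,L3,L4,L5; from [0,0,0]:
after L1 α=2/7: [130/7, 4, 466/7]
after L3 α=1/2: [445/14, 73, 1719/14]
after L4 α=1/8: [727/16, 681/8, 1737/16]
after L5 α=1/2: [4039/32, 1249/16, 4105/32]
= [126, 78, 128]

query (0,0) [L1,L3,L4,L5,L6,L7] — begin 0,0,0
after L1 α=1/2: [179/2, 68, 45/2]
after L3 α=1/2: [411/4, 80, 155/4]
after L4 α=3/5: [1821/10, 292/5, 653/10]
after L5 α=1/4: [6363/40, 803/10, 3209/40]
after L6 α=1/7: [20229/140, 3569/35, 9747/140]
after L7 α=1/3: [11293/70, 3511/35, 19267/210]
= [161, 100, 92]

query (0,1) [L1,L3,L4,L5,L6,L7] — begin 0,0,0
after L1 α=0: [0, 0, 0]
after L3 α=1/2: [39/2, 56, 27/2]
after L4 α=3/8: [1557/16, 745/8, 303/16]
after L5 α=4/5: [9557/80, 5129/40, 13231/80]
after L6 α=1/2: [28277/160, 12929/80, 29551/160]
after L7 α=2/3: [86837/480, 7083/80, 70511/480]
rounded: [181, 89, 147]


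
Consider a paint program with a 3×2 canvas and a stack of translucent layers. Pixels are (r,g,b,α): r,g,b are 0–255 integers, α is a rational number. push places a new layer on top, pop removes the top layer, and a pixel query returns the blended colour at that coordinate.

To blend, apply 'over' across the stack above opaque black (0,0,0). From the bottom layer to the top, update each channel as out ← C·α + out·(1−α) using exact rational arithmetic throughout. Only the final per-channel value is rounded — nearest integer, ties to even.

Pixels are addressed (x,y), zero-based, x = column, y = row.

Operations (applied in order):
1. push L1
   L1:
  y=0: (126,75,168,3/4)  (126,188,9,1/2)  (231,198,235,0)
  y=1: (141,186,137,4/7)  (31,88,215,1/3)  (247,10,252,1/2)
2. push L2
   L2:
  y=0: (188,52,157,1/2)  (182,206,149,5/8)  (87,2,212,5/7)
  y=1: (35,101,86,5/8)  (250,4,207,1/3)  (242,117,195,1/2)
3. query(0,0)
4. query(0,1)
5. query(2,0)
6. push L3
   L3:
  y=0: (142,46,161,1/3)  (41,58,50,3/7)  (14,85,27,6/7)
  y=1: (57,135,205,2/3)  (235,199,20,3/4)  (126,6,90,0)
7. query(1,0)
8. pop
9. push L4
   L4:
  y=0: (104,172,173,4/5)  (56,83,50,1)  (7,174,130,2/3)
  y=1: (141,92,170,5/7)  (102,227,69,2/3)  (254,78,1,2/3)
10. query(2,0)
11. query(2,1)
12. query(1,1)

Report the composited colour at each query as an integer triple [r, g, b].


at x=0,y=0 over L1,L2:
L1 α=3/4: [189/2, 225/4, 126]
L2 α=1/2: [565/4, 433/8, 283/2]
→ [141, 54, 142]

at x=0,y=1 over L1,L2:
L1 α=4/7: [564/7, 744/7, 548/7]
L2 α=5/8: [2917/56, 5767/56, 2327/28]
rounded: [52, 103, 83]

query (2,0) [L1,L2] — begin 0,0,0
after L1 α=0: [0, 0, 0]
after L2 α=5/7: [435/7, 10/7, 1060/7]
→ [62, 1, 151]

(1,0) stack=L1,L2,L3; from [0,0,0]:
after L1 α=1/2: [63, 94, 9/2]
after L2 α=5/8: [1099/8, 164, 1517/16]
after L3 α=3/7: [1345/14, 830/7, 2117/28]
rounded: [96, 119, 76]

at x=2,y=0 over L1,L2,L4:
L1 α=0: [0, 0, 0]
L2 α=5/7: [435/7, 10/7, 1060/7]
L4 α=2/3: [533/21, 2446/21, 960/7]
rounded: [25, 116, 137]

query (2,1) [L1,L2,L4] — begin 0,0,0
after L1 α=1/2: [247/2, 5, 126]
after L2 α=1/2: [731/4, 61, 321/2]
after L4 α=2/3: [921/4, 217/3, 325/6]
rounded: [230, 72, 54]

query (1,1) [L1,L2,L4] — begin 0,0,0
L1 α=1/3: [31/3, 88/3, 215/3]
L2 α=1/3: [812/9, 188/9, 1051/9]
L4 α=2/3: [2648/27, 4274/27, 2293/27]
rounded: [98, 158, 85]


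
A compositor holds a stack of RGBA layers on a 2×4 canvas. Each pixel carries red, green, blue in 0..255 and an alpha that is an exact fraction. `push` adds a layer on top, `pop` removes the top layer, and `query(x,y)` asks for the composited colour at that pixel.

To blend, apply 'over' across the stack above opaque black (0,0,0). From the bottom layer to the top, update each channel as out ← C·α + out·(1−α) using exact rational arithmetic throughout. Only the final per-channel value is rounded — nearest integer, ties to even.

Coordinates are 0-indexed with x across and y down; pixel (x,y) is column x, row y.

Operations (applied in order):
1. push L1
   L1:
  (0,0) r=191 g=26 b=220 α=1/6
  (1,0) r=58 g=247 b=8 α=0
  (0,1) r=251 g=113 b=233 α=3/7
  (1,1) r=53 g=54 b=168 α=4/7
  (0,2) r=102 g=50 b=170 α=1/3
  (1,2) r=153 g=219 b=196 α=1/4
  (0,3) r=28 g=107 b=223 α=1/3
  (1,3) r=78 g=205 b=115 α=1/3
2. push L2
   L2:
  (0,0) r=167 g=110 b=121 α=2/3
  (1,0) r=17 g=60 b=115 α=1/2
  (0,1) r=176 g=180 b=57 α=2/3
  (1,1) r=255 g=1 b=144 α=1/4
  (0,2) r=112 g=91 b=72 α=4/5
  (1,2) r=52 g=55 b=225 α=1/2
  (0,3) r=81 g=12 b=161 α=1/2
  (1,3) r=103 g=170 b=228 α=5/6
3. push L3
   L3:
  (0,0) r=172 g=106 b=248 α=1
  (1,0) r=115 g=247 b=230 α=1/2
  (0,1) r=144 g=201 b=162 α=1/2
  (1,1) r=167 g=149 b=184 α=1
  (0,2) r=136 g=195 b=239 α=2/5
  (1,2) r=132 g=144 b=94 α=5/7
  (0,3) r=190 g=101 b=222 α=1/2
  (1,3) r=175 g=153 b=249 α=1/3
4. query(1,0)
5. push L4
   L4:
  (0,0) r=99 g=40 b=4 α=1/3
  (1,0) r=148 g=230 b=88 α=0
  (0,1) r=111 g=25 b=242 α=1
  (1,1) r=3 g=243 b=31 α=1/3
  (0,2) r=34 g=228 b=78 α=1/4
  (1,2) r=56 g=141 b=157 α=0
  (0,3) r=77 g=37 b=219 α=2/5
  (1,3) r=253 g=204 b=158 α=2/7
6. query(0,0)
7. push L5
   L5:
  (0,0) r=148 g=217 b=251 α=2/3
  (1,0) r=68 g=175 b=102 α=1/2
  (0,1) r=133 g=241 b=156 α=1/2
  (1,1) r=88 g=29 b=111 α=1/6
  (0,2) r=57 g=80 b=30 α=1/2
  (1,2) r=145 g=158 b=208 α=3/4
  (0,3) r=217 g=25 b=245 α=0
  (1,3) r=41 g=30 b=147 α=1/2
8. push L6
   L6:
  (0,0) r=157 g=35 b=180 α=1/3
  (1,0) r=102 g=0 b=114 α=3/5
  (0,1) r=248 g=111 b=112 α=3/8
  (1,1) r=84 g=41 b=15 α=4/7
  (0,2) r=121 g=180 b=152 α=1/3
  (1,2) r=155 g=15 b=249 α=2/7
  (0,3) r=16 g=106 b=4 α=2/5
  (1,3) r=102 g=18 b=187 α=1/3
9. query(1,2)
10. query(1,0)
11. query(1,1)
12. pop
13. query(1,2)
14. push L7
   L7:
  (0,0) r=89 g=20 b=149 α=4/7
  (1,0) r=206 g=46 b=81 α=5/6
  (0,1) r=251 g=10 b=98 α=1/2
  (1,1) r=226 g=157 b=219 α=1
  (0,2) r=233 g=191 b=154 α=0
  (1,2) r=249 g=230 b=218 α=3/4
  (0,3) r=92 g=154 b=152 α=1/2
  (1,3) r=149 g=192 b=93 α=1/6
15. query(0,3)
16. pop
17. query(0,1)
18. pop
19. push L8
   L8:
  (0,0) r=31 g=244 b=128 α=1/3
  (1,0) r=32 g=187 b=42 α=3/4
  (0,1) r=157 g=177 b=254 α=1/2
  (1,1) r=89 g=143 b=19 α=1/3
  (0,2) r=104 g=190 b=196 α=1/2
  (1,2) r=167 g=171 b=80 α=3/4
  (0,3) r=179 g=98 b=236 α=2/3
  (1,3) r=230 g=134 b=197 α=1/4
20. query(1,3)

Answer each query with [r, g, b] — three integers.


(1,0) stack=L1,L2,L3; from [0,0,0]:
L1 α=0: [0, 0, 0]
L2 α=1/2: [17/2, 30, 115/2]
L3 α=1/2: [247/4, 277/2, 575/4]
→ [62, 138, 144]

at x=0,y=0 over L1,L2,L3,L4:
L1 α=1/6: [191/6, 13/3, 110/3]
L2 α=2/3: [2195/18, 673/9, 836/9]
L3 α=1: [172, 106, 248]
L4 α=1/3: [443/3, 84, 500/3]
→ [148, 84, 167]

at x=1,y=2 over L1,L2,L3,L4,L5,L6:
+L1 (α=1/4) → [153/4, 219/4, 49]
+L2 (α=1/2) → [361/8, 439/8, 137]
+L3 (α=5/7) → [3001/28, 3319/28, 744/7]
+L4 (α=0) → [3001/28, 3319/28, 744/7]
+L5 (α=3/4) → [15181/112, 16591/112, 1278/7]
+L6 (α=2/7) → [110625/784, 86315/784, 9876/49]
rounded: [141, 110, 202]

query (1,0) [L1,L2,L3,L4,L5,L6] — begin 0,0,0
+L1 (α=0) → [0, 0, 0]
+L2 (α=1/2) → [17/2, 30, 115/2]
+L3 (α=1/2) → [247/4, 277/2, 575/4]
+L4 (α=0) → [247/4, 277/2, 575/4]
+L5 (α=1/2) → [519/8, 627/4, 983/8]
+L6 (α=3/5) → [1743/20, 627/10, 2351/20]
rounded: [87, 63, 118]

query (1,1) [L1,L2,L3,L4,L5,L6] — begin 0,0,0
+L1 (α=4/7) → [212/7, 216/7, 96]
+L2 (α=1/4) → [2421/28, 655/28, 108]
+L3 (α=1) → [167, 149, 184]
+L4 (α=1/3) → [337/3, 541/3, 133]
+L5 (α=1/6) → [1949/18, 1396/9, 388/3]
+L6 (α=4/7) → [3965/42, 1888/21, 64]
→ [94, 90, 64]

(1,2) stack=L1,L2,L3,L4,L5; from [0,0,0]:
+L1 (α=1/4) → [153/4, 219/4, 49]
+L2 (α=1/2) → [361/8, 439/8, 137]
+L3 (α=5/7) → [3001/28, 3319/28, 744/7]
+L4 (α=0) → [3001/28, 3319/28, 744/7]
+L5 (α=3/4) → [15181/112, 16591/112, 1278/7]
= [136, 148, 183]

(0,3) stack=L1,L2,L3,L4,L5,L7; from [0,0,0]:
+L1 (α=1/3) → [28/3, 107/3, 223/3]
+L2 (α=1/2) → [271/6, 143/6, 353/3]
+L3 (α=1/2) → [1411/12, 749/12, 1019/6]
+L4 (α=2/5) → [2027/20, 209/4, 379/2]
+L5 (α=0) → [2027/20, 209/4, 379/2]
+L7 (α=1/2) → [3867/40, 825/8, 683/4]
= [97, 103, 171]

query (0,1) [L1,L2,L3,L4,L5] — begin 0,0,0
+L1 (α=3/7) → [753/7, 339/7, 699/7]
+L2 (α=2/3) → [3217/21, 953/7, 499/7]
+L3 (α=1/2) → [6241/42, 1180/7, 1633/14]
+L4 (α=1) → [111, 25, 242]
+L5 (α=1/2) → [122, 133, 199]
= [122, 133, 199]

query (1,3) [L1,L2,L3,L4,L8] — begin 0,0,0
after L1 α=1/3: [26, 205/3, 115/3]
after L2 α=5/6: [541/6, 2755/18, 3535/18]
after L3 α=1/3: [1066/9, 4132/27, 5776/27]
after L4 α=2/7: [1412/9, 31676/189, 37412/189]
after L8 α=1/4: [1051/6, 20059/126, 49823/252]
= [175, 159, 198]


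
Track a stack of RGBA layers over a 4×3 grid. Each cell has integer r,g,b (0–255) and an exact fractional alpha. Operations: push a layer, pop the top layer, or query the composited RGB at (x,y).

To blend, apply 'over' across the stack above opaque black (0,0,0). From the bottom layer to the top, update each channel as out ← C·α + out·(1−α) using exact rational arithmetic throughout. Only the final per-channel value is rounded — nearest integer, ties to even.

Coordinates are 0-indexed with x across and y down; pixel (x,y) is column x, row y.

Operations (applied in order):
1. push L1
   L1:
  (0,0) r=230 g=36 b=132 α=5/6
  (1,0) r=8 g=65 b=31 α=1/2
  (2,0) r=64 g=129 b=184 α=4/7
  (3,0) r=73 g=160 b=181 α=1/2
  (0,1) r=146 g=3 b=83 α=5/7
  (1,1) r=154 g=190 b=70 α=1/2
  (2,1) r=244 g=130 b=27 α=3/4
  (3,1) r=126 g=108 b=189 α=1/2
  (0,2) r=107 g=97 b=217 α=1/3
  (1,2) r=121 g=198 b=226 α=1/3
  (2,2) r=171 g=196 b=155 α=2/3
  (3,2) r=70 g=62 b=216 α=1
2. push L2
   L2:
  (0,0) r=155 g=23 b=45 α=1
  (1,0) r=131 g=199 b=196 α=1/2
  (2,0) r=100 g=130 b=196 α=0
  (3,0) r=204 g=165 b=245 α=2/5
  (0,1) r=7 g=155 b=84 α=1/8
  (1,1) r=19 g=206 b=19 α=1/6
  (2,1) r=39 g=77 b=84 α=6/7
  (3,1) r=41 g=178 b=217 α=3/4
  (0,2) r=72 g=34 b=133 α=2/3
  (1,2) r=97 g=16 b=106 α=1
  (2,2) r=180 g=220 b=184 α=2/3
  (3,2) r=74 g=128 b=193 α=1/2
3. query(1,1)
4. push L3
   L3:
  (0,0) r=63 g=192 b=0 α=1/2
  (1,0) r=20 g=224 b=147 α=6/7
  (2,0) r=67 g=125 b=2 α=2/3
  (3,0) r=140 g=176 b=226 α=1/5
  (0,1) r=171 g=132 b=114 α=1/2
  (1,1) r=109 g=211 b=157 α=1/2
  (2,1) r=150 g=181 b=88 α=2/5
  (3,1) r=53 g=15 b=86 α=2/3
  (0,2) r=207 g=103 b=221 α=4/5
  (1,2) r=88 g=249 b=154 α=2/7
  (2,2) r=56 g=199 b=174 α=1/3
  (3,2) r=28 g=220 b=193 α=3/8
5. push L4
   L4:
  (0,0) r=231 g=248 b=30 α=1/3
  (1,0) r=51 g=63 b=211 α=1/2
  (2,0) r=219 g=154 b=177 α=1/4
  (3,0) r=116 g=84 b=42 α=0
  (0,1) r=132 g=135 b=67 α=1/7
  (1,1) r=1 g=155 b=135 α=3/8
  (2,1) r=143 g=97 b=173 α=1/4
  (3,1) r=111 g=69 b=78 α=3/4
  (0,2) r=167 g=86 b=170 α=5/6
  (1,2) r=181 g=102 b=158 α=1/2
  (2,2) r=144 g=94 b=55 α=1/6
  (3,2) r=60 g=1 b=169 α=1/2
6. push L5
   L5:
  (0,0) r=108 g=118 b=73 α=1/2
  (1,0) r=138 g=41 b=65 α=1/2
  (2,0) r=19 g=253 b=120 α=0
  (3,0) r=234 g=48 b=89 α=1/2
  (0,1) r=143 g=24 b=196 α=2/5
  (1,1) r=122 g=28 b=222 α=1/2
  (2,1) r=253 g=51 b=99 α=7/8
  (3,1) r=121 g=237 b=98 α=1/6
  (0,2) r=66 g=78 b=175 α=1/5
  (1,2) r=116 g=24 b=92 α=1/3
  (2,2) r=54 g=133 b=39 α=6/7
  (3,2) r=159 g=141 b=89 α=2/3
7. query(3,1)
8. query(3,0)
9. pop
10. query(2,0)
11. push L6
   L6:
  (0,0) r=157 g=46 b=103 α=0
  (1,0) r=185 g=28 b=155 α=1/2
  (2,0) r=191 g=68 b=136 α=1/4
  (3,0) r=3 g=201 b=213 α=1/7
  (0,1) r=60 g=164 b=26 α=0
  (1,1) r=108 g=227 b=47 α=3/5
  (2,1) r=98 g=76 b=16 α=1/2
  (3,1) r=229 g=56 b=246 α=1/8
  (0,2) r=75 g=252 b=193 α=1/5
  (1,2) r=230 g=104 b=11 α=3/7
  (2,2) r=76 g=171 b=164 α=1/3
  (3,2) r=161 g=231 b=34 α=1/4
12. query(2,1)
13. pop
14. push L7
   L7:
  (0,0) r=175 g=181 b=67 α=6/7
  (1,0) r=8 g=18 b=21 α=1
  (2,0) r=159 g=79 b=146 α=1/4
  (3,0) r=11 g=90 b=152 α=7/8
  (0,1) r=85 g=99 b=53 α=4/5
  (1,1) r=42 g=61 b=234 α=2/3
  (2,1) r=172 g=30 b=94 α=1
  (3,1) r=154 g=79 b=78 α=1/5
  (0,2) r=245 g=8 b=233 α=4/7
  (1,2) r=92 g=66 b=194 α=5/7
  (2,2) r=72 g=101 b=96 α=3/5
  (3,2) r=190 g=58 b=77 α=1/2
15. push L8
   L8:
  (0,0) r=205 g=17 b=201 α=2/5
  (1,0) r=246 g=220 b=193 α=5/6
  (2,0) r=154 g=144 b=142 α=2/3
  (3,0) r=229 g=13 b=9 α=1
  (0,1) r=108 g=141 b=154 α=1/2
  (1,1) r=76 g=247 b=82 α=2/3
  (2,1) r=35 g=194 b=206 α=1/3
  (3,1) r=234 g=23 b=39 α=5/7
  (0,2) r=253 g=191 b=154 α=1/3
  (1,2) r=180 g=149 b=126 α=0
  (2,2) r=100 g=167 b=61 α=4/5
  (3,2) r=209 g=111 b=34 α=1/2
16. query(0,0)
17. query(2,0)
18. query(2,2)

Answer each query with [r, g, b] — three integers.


(1,1) stack=L1,L2; from [0,0,0]:
+L1 (α=1/2) → [77, 95, 35]
+L2 (α=1/6) → [202/3, 227/2, 97/3]
= [67, 114, 32]

(3,1) stack=L1,L2,L3,L4,L5; from [0,0,0]:
+L1 (α=1/2) → [63, 54, 189/2]
+L2 (α=3/4) → [93/2, 147, 1491/8]
+L3 (α=2/3) → [305/6, 59, 2867/24]
+L4 (α=3/4) → [2303/24, 133/2, 8483/96]
+L5 (α=1/6) → [14419/144, 1139/12, 51823/576]
= [100, 95, 90]

(3,0) stack=L1,L2,L3,L4,L5; from [0,0,0]:
after L1 α=1/2: [73/2, 80, 181/2]
after L2 α=2/5: [207/2, 114, 1523/10]
after L3 α=1/5: [554/5, 632/5, 4176/25]
after L4 α=0: [554/5, 632/5, 4176/25]
after L5 α=1/2: [862/5, 436/5, 6401/50]
→ [172, 87, 128]

(2,0) stack=L1,L2,L3,L4; from [0,0,0]:
L1 α=4/7: [256/7, 516/7, 736/7]
L2 α=0: [256/7, 516/7, 736/7]
L3 α=2/3: [398/7, 2266/21, 764/21]
L4 α=1/4: [2727/28, 836/7, 2003/28]
rounded: [97, 119, 72]

query (2,1) [L1,L2,L3,L4,L6] — begin 0,0,0
after L1 α=3/4: [183, 195/2, 81/4]
after L2 α=6/7: [417/7, 1119/14, 2097/28]
after L3 α=2/5: [3351/35, 1685/14, 11219/140]
after L4 α=1/4: [7529/70, 6413/56, 57877/560]
after L6 α=1/2: [14389/140, 10669/112, 66837/1120]
rounded: [103, 95, 60]

(0,0) stack=L1,L2,L3,L4,L7,L8; from [0,0,0]:
+L1 (α=5/6) → [575/3, 30, 110]
+L2 (α=1) → [155, 23, 45]
+L3 (α=1/2) → [109, 215/2, 45/2]
+L4 (α=1/3) → [449/3, 463/3, 25]
+L7 (α=6/7) → [3599/21, 3721/21, 61]
+L8 (α=2/5) → [6469/35, 3959/35, 117]
→ [185, 113, 117]

query (2,0) [L1,L2,L3,L4,L7,L8] — begin 0,0,0
+L1 (α=4/7) → [256/7, 516/7, 736/7]
+L2 (α=0) → [256/7, 516/7, 736/7]
+L3 (α=2/3) → [398/7, 2266/21, 764/21]
+L4 (α=1/4) → [2727/28, 836/7, 2003/28]
+L7 (α=1/4) → [12633/112, 3061/28, 10097/112]
+L8 (α=2/3) → [47129/336, 11125/84, 41905/336]
→ [140, 132, 125]

(2,2) stack=L1,L2,L3,L4,L7,L8; from [0,0,0]:
after L1 α=2/3: [114, 392/3, 310/3]
after L2 α=2/3: [158, 1712/9, 1414/9]
after L3 α=1/3: [124, 5215/27, 4394/27]
after L4 α=1/6: [382/3, 28613/162, 23455/162]
after L7 α=3/5: [1412/15, 53156/405, 46783/405]
after L8 α=4/5: [7412/75, 323696/2025, 145603/2025]
rounded: [99, 160, 72]


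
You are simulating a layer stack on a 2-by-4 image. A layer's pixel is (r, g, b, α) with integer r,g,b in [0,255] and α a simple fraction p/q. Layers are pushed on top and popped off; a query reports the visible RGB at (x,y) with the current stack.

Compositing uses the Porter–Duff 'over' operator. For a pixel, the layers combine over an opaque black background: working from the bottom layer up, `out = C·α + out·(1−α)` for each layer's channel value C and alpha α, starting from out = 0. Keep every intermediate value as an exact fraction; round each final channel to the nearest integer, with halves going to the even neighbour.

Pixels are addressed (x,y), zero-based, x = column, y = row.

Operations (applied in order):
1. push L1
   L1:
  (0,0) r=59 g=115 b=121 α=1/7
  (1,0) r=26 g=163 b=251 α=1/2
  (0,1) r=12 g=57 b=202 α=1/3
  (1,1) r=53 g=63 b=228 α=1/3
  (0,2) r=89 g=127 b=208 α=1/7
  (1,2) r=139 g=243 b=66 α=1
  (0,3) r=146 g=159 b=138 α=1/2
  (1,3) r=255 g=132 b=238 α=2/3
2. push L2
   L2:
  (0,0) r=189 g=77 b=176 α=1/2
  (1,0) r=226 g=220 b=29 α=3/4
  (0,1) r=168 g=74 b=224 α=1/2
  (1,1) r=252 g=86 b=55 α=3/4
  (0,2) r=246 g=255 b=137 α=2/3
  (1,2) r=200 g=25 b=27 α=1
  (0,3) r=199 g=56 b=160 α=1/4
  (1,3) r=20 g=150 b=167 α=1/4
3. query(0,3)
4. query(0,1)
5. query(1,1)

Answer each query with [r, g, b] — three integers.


(0,3) stack=L1,L2; from [0,0,0]:
L1 α=1/2: [73, 159/2, 69]
L2 α=1/4: [209/2, 589/8, 367/4]
= [104, 74, 92]

at x=0,y=1 over L1,L2:
after L1 α=1/3: [4, 19, 202/3]
after L2 α=1/2: [86, 93/2, 437/3]
rounded: [86, 46, 146]

(1,1) stack=L1,L2; from [0,0,0]:
L1 α=1/3: [53/3, 21, 76]
L2 α=3/4: [2321/12, 279/4, 241/4]
→ [193, 70, 60]


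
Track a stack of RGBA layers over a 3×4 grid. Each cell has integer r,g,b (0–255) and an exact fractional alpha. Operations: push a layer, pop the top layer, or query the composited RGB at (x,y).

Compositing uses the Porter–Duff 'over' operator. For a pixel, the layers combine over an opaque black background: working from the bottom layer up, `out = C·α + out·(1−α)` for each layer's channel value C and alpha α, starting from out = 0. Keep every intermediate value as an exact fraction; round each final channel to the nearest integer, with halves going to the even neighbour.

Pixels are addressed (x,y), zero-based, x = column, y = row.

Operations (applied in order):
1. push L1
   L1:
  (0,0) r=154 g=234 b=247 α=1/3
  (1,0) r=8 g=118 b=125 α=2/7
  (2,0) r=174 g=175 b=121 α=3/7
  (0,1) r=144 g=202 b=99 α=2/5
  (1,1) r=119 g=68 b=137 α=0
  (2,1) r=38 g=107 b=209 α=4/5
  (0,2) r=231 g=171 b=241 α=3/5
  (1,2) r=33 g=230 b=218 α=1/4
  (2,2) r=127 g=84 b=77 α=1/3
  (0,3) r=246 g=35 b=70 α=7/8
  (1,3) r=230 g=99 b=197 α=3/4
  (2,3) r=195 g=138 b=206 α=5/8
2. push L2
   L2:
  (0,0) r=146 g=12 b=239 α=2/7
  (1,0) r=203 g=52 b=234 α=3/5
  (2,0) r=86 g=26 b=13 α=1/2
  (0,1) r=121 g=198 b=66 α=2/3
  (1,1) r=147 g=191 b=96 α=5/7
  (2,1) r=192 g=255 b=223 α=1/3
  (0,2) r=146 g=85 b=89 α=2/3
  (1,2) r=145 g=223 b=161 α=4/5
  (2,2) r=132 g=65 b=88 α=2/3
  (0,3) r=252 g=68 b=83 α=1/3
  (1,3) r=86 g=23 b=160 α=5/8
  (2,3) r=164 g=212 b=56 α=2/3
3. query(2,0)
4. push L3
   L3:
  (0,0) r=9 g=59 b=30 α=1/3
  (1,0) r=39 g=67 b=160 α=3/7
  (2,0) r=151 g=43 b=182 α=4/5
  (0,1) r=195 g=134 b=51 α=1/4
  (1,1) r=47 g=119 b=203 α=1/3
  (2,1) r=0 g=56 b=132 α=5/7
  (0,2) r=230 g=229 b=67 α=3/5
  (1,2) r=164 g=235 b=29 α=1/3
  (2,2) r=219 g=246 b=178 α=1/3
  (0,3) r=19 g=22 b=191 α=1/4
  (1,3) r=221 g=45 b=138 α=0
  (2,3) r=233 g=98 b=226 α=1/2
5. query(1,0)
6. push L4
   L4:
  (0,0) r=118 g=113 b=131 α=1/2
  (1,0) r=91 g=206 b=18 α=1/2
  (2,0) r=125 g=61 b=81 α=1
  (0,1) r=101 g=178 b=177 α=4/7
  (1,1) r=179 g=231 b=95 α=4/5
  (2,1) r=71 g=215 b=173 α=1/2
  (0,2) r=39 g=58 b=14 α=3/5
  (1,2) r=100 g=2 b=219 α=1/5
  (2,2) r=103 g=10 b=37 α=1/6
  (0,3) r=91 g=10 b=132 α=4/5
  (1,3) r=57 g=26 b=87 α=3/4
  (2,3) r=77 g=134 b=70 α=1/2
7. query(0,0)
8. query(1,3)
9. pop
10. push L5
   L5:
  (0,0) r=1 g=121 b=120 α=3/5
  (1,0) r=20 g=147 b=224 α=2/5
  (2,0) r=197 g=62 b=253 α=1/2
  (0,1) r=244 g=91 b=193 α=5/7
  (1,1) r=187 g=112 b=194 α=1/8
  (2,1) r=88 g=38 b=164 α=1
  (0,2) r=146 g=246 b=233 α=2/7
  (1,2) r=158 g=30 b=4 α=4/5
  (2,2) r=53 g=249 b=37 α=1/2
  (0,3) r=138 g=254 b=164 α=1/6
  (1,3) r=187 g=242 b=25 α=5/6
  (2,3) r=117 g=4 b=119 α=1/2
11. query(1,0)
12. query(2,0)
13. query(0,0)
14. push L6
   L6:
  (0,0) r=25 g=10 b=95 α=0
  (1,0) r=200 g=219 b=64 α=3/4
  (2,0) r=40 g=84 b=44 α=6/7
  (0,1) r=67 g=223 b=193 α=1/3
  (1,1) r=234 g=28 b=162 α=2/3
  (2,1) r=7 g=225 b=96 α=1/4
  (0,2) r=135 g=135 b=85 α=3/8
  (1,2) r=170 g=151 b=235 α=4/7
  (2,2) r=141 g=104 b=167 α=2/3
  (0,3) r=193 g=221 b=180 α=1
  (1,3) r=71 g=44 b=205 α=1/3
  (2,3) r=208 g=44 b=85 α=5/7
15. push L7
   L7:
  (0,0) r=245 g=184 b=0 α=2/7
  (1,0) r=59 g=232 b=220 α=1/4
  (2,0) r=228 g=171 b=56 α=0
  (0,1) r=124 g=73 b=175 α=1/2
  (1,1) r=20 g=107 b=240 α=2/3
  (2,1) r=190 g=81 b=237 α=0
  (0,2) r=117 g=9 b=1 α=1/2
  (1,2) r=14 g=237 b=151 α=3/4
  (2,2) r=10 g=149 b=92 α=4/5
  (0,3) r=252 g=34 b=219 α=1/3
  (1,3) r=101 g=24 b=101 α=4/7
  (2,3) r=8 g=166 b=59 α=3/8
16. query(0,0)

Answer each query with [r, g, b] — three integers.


(2,0) stack=L1,L2; from [0,0,0]:
after L1 α=3/7: [522/7, 75, 363/7]
after L2 α=1/2: [562/7, 101/2, 227/7]
→ [80, 50, 32]

query (1,0) [L1,L2,L3] — begin 0,0,0
+L1 (α=2/7) → [16/7, 236/7, 250/7]
+L2 (α=3/5) → [859/7, 1564/35, 5414/35]
+L3 (α=3/7) → [4255/49, 13291/245, 38456/245]
rounded: [87, 54, 157]

(0,0) stack=L1,L2,L3,L4; from [0,0,0]:
after L1 α=1/3: [154/3, 78, 247/3]
after L2 α=2/7: [1646/21, 414/7, 2669/21]
after L3 α=1/3: [3481/63, 1241/21, 5968/63]
after L4 α=1/2: [10915/126, 1807/21, 14221/126]
= [87, 86, 113]

query (1,3) [L1,L2,L3,L4] — begin 0,0,0
+L1 (α=3/4) → [345/2, 297/4, 591/4]
+L2 (α=5/8) → [1895/16, 1351/32, 4973/32]
+L3 (α=0) → [1895/16, 1351/32, 4973/32]
+L4 (α=3/4) → [4631/64, 3847/128, 13325/128]
→ [72, 30, 104]

query (1,0) [L1,L2,L3,L5] — begin 0,0,0
+L1 (α=2/7) → [16/7, 236/7, 250/7]
+L2 (α=3/5) → [859/7, 1564/35, 5414/35]
+L3 (α=3/7) → [4255/49, 13291/245, 38456/245]
+L5 (α=2/5) → [2945/49, 111903/1225, 225128/1225]
= [60, 91, 184]

(2,0) stack=L1,L2,L3,L5; from [0,0,0]:
+L1 (α=3/7) → [522/7, 75, 363/7]
+L2 (α=1/2) → [562/7, 101/2, 227/7]
+L3 (α=4/5) → [958/7, 89/2, 5323/35]
+L5 (α=1/2) → [2337/14, 213/4, 7089/35]
= [167, 53, 203]

(0,0) stack=L1,L2,L3,L5; from [0,0,0]:
after L1 α=1/3: [154/3, 78, 247/3]
after L2 α=2/7: [1646/21, 414/7, 2669/21]
after L3 α=1/3: [3481/63, 1241/21, 5968/63]
after L5 α=3/5: [7151/315, 2021/21, 34616/315]
= [23, 96, 110]

(0,0) stack=L1,L2,L3,L5,L6,L7; from [0,0,0]:
after L1 α=1/3: [154/3, 78, 247/3]
after L2 α=2/7: [1646/21, 414/7, 2669/21]
after L3 α=1/3: [3481/63, 1241/21, 5968/63]
after L5 α=3/5: [7151/315, 2021/21, 34616/315]
after L6 α=0: [7151/315, 2021/21, 34616/315]
after L7 α=2/7: [38021/441, 17833/147, 34616/441]
→ [86, 121, 78]
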